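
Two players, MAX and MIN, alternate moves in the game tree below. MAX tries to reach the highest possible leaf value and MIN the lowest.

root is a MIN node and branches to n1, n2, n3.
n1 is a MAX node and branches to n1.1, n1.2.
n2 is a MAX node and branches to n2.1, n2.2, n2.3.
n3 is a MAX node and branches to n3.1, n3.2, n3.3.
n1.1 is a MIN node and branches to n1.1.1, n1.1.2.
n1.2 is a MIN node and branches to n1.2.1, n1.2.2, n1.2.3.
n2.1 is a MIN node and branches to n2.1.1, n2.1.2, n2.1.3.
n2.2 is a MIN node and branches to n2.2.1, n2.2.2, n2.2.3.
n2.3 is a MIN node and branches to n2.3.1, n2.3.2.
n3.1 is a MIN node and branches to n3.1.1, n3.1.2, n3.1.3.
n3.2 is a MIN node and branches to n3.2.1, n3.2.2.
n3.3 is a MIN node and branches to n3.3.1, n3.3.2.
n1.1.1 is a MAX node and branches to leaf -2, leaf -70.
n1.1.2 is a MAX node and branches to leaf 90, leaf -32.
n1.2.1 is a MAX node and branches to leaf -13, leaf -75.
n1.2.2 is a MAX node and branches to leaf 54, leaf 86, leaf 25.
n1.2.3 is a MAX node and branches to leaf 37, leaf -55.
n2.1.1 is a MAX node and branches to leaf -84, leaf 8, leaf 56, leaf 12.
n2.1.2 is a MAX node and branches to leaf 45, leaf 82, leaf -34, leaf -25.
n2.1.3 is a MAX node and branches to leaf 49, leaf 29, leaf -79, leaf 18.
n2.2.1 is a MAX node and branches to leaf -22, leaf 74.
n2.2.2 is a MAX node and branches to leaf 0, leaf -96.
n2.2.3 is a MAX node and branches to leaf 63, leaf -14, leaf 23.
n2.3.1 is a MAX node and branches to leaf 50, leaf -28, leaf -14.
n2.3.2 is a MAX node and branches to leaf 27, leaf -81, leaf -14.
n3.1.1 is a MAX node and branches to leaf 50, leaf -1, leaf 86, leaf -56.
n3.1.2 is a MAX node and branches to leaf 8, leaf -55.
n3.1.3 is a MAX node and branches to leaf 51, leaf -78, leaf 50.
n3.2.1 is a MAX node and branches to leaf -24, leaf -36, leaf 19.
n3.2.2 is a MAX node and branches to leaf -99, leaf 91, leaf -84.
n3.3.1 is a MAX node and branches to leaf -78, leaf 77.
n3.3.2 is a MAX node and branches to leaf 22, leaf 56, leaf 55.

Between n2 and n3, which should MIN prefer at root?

n2.1.1 (MAX): max(-84, 8, 56, 12) = 56
n2.1.2 (MAX): max(45, 82, -34, -25) = 82
n2.1.3 (MAX): max(49, 29, -79, 18) = 49
n2.1 (MIN): min(56, 82, 49) = 49
n2.2.1 (MAX): max(-22, 74) = 74
n2.2.2 (MAX): max(0, -96) = 0
n2.2.3 (MAX): max(63, -14, 23) = 63
n2.2 (MIN): min(74, 0, 63) = 0
n2.3.1 (MAX): max(50, -28, -14) = 50
n2.3.2 (MAX): max(27, -81, -14) = 27
n2.3 (MIN): min(50, 27) = 27
n2 (MAX): max(49, 0, 27) = 49
n3.1.1 (MAX): max(50, -1, 86, -56) = 86
n3.1.2 (MAX): max(8, -55) = 8
n3.1.3 (MAX): max(51, -78, 50) = 51
n3.1 (MIN): min(86, 8, 51) = 8
n3.2.1 (MAX): max(-24, -36, 19) = 19
n3.2.2 (MAX): max(-99, 91, -84) = 91
n3.2 (MIN): min(19, 91) = 19
n3.3.1 (MAX): max(-78, 77) = 77
n3.3.2 (MAX): max(22, 56, 55) = 56
n3.3 (MIN): min(77, 56) = 56
n3 (MAX): max(8, 19, 56) = 56
MIN prefers the lower value; n2=49, n3=56. n2 is better since 49 < 56.

n2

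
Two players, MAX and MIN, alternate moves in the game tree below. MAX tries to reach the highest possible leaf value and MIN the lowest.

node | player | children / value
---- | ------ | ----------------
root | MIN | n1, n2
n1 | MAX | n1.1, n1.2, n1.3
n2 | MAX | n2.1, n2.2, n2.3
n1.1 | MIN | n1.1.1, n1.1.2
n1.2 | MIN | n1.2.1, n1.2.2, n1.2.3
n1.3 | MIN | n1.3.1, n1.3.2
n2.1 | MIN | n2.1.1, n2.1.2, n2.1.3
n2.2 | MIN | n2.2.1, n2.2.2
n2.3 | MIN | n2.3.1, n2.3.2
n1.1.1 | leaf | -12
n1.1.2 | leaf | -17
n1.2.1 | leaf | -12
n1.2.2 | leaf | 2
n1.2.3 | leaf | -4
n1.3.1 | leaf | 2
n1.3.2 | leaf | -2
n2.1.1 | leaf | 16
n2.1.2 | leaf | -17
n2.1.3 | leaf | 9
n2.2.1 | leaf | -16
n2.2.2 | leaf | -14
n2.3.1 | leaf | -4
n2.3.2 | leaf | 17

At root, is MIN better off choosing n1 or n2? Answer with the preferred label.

n2

n1.1 (MIN): min(-12, -17) = -17
n1.2 (MIN): min(-12, 2, -4) = -12
n1.3 (MIN): min(2, -2) = -2
n1 (MAX): max(-17, -12, -2) = -2
n2.1 (MIN): min(16, -17, 9) = -17
n2.2 (MIN): min(-16, -14) = -16
n2.3 (MIN): min(-4, 17) = -4
n2 (MAX): max(-17, -16, -4) = -4
MIN prefers the lower value; n1=-2, n2=-4. n2 is better since -4 < -2.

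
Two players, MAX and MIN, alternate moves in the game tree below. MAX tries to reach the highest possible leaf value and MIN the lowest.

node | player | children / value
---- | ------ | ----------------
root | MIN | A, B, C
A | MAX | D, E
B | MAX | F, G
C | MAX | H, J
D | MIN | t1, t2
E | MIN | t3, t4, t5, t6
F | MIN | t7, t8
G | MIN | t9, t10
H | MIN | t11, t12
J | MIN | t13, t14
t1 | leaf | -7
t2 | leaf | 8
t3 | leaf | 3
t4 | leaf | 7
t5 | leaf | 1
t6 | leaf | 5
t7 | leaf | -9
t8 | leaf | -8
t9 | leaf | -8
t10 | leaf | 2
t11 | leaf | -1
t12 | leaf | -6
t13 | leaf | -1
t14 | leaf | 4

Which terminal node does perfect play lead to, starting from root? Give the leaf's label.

t9

D (MIN): min(-7, 8) = -7
E (MIN): min(3, 7, 1, 5) = 1
A (MAX): max(-7, 1) = 1
F (MIN): min(-9, -8) = -9
G (MIN): min(-8, 2) = -8
B (MAX): max(-9, -8) = -8
H (MIN): min(-1, -6) = -6
J (MIN): min(-1, 4) = -1
C (MAX): max(-6, -1) = -1
root (MIN): min(1, -8, -1) = -8
At root, MIN picks B (lowest: -8).
At B, MAX picks G (highest: -8).
At G, MIN picks t9 (lowest: -8).
Terminal value -8.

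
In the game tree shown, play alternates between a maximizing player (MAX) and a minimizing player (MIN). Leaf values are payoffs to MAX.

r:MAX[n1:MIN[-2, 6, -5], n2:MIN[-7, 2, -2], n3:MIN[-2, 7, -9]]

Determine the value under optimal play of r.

n1 (MIN): min(-2, 6, -5) = -5
n2 (MIN): min(-7, 2, -2) = -7
n3 (MIN): min(-2, 7, -9) = -9
r (MAX): max(-5, -7, -9) = -5

-5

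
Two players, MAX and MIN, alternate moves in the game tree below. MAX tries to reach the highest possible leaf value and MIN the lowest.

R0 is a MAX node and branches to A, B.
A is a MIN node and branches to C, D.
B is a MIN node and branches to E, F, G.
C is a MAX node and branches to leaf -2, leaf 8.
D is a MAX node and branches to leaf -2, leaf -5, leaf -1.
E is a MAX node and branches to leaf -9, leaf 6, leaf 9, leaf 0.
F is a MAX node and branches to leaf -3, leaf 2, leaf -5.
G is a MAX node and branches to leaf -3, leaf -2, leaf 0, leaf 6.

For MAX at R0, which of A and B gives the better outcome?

C (MAX): max(-2, 8) = 8
D (MAX): max(-2, -5, -1) = -1
A (MIN): min(8, -1) = -1
E (MAX): max(-9, 6, 9, 0) = 9
F (MAX): max(-3, 2, -5) = 2
G (MAX): max(-3, -2, 0, 6) = 6
B (MIN): min(9, 2, 6) = 2
MAX prefers the higher value; A=-1, B=2. B is better since 2 > -1.

B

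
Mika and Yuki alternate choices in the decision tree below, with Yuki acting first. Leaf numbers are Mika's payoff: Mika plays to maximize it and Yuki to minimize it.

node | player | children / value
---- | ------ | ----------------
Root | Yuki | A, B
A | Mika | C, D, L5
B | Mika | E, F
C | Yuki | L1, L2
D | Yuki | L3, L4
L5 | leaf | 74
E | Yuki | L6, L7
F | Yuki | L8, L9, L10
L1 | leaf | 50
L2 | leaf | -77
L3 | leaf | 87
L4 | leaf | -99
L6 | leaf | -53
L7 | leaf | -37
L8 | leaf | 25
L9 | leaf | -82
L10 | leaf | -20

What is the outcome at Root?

C (Yuki): min(50, -77) = -77
D (Yuki): min(87, -99) = -99
A (Mika): max(-77, -99, 74) = 74
E (Yuki): min(-53, -37) = -53
F (Yuki): min(25, -82, -20) = -82
B (Mika): max(-53, -82) = -53
Root (Yuki): min(74, -53) = -53

-53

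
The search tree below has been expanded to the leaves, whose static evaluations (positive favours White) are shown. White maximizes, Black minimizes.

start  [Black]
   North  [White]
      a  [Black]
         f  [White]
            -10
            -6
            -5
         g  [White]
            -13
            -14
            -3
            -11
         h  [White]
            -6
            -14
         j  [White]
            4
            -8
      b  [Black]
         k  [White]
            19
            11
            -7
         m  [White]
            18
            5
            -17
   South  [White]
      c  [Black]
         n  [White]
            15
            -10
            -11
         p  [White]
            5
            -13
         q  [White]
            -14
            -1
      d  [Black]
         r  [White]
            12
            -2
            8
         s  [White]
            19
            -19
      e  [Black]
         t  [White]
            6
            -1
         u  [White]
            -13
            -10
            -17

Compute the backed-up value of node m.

18

m (White): max(18, 5, -17) = 18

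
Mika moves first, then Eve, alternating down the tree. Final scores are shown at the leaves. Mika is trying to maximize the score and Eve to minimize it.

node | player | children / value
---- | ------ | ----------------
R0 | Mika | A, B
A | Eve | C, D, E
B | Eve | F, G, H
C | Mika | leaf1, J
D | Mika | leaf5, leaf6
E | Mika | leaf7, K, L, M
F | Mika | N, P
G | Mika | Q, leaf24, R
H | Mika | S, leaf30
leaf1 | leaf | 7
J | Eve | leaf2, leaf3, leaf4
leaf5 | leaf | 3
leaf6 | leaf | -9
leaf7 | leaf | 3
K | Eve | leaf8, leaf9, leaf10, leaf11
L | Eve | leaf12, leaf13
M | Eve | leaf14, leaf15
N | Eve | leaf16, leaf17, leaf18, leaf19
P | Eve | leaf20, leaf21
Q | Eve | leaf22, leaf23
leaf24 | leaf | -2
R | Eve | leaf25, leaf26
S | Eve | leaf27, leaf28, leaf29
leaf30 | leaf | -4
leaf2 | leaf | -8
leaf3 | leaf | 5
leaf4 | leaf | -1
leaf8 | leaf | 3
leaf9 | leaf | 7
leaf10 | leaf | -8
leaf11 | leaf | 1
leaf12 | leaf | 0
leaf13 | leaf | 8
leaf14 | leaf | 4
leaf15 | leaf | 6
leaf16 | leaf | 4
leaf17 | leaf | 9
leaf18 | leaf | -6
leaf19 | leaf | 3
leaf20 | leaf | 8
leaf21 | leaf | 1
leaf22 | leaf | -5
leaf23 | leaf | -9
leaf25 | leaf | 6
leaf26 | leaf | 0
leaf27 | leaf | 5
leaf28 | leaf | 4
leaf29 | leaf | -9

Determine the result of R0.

J (Eve): min(-8, 5, -1) = -8
C (Mika): max(7, -8) = 7
D (Mika): max(3, -9) = 3
K (Eve): min(3, 7, -8, 1) = -8
L (Eve): min(0, 8) = 0
M (Eve): min(4, 6) = 4
E (Mika): max(3, -8, 0, 4) = 4
A (Eve): min(7, 3, 4) = 3
N (Eve): min(4, 9, -6, 3) = -6
P (Eve): min(8, 1) = 1
F (Mika): max(-6, 1) = 1
Q (Eve): min(-5, -9) = -9
R (Eve): min(6, 0) = 0
G (Mika): max(-9, -2, 0) = 0
S (Eve): min(5, 4, -9) = -9
H (Mika): max(-9, -4) = -4
B (Eve): min(1, 0, -4) = -4
R0 (Mika): max(3, -4) = 3

3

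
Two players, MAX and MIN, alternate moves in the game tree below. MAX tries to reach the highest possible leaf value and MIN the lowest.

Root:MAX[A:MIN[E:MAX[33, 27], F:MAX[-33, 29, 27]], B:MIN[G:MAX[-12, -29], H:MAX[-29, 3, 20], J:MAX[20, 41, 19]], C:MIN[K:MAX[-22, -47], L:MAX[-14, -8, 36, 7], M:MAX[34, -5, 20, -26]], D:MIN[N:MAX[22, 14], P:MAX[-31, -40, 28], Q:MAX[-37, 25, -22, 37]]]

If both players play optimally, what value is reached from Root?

E (MAX): max(33, 27) = 33
F (MAX): max(-33, 29, 27) = 29
A (MIN): min(33, 29) = 29
G (MAX): max(-12, -29) = -12
H (MAX): max(-29, 3, 20) = 20
J (MAX): max(20, 41, 19) = 41
B (MIN): min(-12, 20, 41) = -12
K (MAX): max(-22, -47) = -22
L (MAX): max(-14, -8, 36, 7) = 36
M (MAX): max(34, -5, 20, -26) = 34
C (MIN): min(-22, 36, 34) = -22
N (MAX): max(22, 14) = 22
P (MAX): max(-31, -40, 28) = 28
Q (MAX): max(-37, 25, -22, 37) = 37
D (MIN): min(22, 28, 37) = 22
Root (MAX): max(29, -12, -22, 22) = 29

29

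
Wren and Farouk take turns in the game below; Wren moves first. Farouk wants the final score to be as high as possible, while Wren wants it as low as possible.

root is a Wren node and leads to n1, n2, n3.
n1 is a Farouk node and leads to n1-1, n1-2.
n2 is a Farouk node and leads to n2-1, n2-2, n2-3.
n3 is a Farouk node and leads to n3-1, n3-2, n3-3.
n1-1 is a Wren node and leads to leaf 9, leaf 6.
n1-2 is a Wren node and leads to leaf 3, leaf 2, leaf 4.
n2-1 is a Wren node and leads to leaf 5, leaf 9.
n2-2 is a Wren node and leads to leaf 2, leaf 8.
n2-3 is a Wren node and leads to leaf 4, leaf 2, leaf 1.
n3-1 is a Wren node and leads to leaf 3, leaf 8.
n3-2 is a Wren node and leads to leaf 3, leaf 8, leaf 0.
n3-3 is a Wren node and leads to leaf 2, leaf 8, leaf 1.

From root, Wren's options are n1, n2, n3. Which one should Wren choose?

n1-1 (Wren): min(9, 6) = 6
n1-2 (Wren): min(3, 2, 4) = 2
n1 (Farouk): max(6, 2) = 6
n2-1 (Wren): min(5, 9) = 5
n2-2 (Wren): min(2, 8) = 2
n2-3 (Wren): min(4, 2, 1) = 1
n2 (Farouk): max(5, 2, 1) = 5
n3-1 (Wren): min(3, 8) = 3
n3-2 (Wren): min(3, 8, 0) = 0
n3-3 (Wren): min(2, 8, 1) = 1
n3 (Farouk): max(3, 0, 1) = 3
root (Wren): min(6, 5, 3) = 3
Wren at root wants the lowest of {n1=6, n2=5, n3=3}, so chooses n3.

n3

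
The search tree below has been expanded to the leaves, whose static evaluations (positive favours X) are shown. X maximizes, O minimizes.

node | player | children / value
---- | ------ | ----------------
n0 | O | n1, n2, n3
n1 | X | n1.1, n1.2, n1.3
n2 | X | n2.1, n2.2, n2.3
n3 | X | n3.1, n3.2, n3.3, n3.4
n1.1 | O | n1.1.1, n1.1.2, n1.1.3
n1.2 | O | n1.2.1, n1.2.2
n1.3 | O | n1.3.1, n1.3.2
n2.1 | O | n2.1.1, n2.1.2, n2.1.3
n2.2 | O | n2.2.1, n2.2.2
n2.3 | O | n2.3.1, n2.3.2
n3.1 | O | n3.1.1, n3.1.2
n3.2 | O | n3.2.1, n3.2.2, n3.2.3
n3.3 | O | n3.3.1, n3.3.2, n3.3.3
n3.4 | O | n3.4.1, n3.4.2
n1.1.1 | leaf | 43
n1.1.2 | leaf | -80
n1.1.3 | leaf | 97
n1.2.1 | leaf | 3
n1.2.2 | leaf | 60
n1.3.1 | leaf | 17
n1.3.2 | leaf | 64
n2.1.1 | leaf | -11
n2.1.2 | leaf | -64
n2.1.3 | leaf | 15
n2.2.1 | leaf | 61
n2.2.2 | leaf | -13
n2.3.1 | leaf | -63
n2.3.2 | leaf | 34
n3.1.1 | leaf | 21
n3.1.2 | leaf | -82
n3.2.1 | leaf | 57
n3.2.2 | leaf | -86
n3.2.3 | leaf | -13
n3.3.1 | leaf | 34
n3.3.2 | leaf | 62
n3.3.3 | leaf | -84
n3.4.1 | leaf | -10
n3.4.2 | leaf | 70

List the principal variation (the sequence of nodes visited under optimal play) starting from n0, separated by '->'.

n1.1 (O): min(43, -80, 97) = -80
n1.2 (O): min(3, 60) = 3
n1.3 (O): min(17, 64) = 17
n1 (X): max(-80, 3, 17) = 17
n2.1 (O): min(-11, -64, 15) = -64
n2.2 (O): min(61, -13) = -13
n2.3 (O): min(-63, 34) = -63
n2 (X): max(-64, -13, -63) = -13
n3.1 (O): min(21, -82) = -82
n3.2 (O): min(57, -86, -13) = -86
n3.3 (O): min(34, 62, -84) = -84
n3.4 (O): min(-10, 70) = -10
n3 (X): max(-82, -86, -84, -10) = -10
n0 (O): min(17, -13, -10) = -13
At n0, O picks n2 (lowest: -13).
At n2, X picks n2.2 (highest: -13).
At n2.2, O picks n2.2.2 (lowest: -13).
Terminal value -13.

n0 -> n2 -> n2.2 -> n2.2.2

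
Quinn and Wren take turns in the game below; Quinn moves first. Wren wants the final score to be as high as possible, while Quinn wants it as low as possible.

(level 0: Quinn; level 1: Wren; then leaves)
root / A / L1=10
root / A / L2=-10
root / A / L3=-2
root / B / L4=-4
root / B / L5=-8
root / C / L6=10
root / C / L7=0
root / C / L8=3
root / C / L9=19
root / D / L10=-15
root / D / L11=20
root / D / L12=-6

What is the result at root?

-4

A (Wren): max(10, -10, -2) = 10
B (Wren): max(-4, -8) = -4
C (Wren): max(10, 0, 3, 19) = 19
D (Wren): max(-15, 20, -6) = 20
root (Quinn): min(10, -4, 19, 20) = -4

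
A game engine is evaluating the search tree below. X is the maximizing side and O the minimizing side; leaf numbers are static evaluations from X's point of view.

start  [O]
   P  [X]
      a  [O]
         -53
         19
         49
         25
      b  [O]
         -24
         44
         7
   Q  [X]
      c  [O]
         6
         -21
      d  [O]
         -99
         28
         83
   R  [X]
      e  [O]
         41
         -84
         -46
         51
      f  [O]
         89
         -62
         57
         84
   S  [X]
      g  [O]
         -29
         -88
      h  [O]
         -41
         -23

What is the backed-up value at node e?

-84

e (O): min(41, -84, -46, 51) = -84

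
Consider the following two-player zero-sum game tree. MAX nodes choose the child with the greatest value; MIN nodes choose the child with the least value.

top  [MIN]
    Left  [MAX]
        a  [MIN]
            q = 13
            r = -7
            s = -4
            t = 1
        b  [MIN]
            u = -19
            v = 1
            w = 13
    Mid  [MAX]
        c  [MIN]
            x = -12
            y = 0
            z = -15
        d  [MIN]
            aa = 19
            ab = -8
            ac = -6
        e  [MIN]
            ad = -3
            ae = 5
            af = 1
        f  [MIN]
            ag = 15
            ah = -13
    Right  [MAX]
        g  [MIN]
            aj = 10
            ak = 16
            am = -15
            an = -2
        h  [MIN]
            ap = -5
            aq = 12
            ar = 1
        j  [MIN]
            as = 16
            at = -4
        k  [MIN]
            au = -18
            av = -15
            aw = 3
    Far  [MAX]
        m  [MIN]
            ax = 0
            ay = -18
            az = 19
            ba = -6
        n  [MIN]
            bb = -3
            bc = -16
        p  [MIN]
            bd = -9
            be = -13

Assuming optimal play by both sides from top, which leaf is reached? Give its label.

a (MIN): min(13, -7, -4, 1) = -7
b (MIN): min(-19, 1, 13) = -19
Left (MAX): max(-7, -19) = -7
c (MIN): min(-12, 0, -15) = -15
d (MIN): min(19, -8, -6) = -8
e (MIN): min(-3, 5, 1) = -3
f (MIN): min(15, -13) = -13
Mid (MAX): max(-15, -8, -3, -13) = -3
g (MIN): min(10, 16, -15, -2) = -15
h (MIN): min(-5, 12, 1) = -5
j (MIN): min(16, -4) = -4
k (MIN): min(-18, -15, 3) = -18
Right (MAX): max(-15, -5, -4, -18) = -4
m (MIN): min(0, -18, 19, -6) = -18
n (MIN): min(-3, -16) = -16
p (MIN): min(-9, -13) = -13
Far (MAX): max(-18, -16, -13) = -13
top (MIN): min(-7, -3, -4, -13) = -13
At top, MIN picks Far (lowest: -13).
At Far, MAX picks p (highest: -13).
At p, MIN picks be (lowest: -13).
Terminal value -13.

be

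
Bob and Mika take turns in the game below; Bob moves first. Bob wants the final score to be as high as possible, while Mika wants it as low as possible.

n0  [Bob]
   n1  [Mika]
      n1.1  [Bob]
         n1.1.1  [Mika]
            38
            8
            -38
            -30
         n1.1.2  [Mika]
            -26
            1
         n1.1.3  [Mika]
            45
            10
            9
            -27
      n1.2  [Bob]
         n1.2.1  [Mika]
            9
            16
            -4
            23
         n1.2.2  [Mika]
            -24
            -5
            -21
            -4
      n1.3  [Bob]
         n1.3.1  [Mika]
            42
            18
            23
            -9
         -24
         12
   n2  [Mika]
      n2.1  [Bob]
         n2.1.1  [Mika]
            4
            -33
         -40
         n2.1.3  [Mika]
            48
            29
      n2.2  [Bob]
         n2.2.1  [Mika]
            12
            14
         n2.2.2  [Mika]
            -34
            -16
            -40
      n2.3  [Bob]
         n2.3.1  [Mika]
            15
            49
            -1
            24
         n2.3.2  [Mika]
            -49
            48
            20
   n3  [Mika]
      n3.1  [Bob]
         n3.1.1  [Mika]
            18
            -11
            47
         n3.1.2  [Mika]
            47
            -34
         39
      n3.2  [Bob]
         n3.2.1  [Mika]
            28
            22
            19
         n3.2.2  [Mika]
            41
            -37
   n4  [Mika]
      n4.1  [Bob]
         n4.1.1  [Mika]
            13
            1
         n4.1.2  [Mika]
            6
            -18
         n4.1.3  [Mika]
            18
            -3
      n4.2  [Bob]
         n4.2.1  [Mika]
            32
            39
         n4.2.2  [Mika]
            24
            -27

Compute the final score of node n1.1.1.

n1.1.1 (Mika): min(38, 8, -38, -30) = -38

-38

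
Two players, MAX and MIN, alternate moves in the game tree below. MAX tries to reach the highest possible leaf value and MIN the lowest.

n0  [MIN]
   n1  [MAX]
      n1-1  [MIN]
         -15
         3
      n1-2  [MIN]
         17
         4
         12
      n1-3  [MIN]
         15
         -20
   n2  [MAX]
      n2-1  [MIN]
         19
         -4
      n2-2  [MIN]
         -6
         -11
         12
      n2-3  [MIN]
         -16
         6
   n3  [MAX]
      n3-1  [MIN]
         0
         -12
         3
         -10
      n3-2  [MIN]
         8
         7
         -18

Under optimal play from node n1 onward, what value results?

4

n1-1 (MIN): min(-15, 3) = -15
n1-2 (MIN): min(17, 4, 12) = 4
n1-3 (MIN): min(15, -20) = -20
n1 (MAX): max(-15, 4, -20) = 4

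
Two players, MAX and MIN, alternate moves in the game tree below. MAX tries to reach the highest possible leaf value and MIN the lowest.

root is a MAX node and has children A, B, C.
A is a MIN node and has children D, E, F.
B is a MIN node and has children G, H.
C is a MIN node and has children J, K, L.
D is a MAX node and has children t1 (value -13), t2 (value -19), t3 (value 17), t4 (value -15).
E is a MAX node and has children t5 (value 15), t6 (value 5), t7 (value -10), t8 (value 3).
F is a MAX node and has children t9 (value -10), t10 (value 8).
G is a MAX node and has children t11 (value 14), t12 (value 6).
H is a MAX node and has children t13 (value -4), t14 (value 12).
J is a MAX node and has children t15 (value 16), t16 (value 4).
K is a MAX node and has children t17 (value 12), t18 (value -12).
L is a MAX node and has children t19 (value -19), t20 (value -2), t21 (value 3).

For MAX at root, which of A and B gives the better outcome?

D (MAX): max(-13, -19, 17, -15) = 17
E (MAX): max(15, 5, -10, 3) = 15
F (MAX): max(-10, 8) = 8
A (MIN): min(17, 15, 8) = 8
G (MAX): max(14, 6) = 14
H (MAX): max(-4, 12) = 12
B (MIN): min(14, 12) = 12
MAX prefers the higher value; A=8, B=12. B is better since 12 > 8.

B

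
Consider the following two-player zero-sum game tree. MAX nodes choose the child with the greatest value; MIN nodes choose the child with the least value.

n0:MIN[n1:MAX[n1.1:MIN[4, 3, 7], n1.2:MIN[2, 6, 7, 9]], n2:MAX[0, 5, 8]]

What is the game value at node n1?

n1.1 (MIN): min(4, 3, 7) = 3
n1.2 (MIN): min(2, 6, 7, 9) = 2
n1 (MAX): max(3, 2) = 3

3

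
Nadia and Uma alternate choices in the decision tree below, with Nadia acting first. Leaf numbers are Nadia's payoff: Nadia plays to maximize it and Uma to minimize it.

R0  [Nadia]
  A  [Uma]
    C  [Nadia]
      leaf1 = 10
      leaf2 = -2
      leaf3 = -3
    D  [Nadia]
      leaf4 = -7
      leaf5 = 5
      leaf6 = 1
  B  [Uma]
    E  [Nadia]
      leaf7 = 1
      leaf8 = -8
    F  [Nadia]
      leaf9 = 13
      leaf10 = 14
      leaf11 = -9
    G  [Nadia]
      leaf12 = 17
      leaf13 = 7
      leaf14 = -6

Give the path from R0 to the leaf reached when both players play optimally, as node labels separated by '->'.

R0 -> A -> D -> leaf5

C (Nadia): max(10, -2, -3) = 10
D (Nadia): max(-7, 5, 1) = 5
A (Uma): min(10, 5) = 5
E (Nadia): max(1, -8) = 1
F (Nadia): max(13, 14, -9) = 14
G (Nadia): max(17, 7, -6) = 17
B (Uma): min(1, 14, 17) = 1
R0 (Nadia): max(5, 1) = 5
At R0, Nadia picks A (highest: 5).
At A, Uma picks D (lowest: 5).
At D, Nadia picks leaf5 (highest: 5).
Terminal value 5.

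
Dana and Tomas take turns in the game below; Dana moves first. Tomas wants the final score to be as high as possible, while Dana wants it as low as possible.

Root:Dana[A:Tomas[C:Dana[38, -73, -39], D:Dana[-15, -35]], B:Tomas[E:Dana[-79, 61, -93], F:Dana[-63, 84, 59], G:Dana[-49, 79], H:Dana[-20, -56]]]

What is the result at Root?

-49

C (Dana): min(38, -73, -39) = -73
D (Dana): min(-15, -35) = -35
A (Tomas): max(-73, -35) = -35
E (Dana): min(-79, 61, -93) = -93
F (Dana): min(-63, 84, 59) = -63
G (Dana): min(-49, 79) = -49
H (Dana): min(-20, -56) = -56
B (Tomas): max(-93, -63, -49, -56) = -49
Root (Dana): min(-35, -49) = -49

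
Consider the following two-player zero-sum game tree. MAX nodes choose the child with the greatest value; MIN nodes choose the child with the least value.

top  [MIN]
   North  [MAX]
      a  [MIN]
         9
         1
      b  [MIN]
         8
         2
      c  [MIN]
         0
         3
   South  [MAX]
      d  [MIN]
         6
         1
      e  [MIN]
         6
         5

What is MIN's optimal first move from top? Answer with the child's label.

North

a (MIN): min(9, 1) = 1
b (MIN): min(8, 2) = 2
c (MIN): min(0, 3) = 0
North (MAX): max(1, 2, 0) = 2
d (MIN): min(6, 1) = 1
e (MIN): min(6, 5) = 5
South (MAX): max(1, 5) = 5
top (MIN): min(2, 5) = 2
MIN at top wants the lowest of {North=2, South=5}, so chooses North.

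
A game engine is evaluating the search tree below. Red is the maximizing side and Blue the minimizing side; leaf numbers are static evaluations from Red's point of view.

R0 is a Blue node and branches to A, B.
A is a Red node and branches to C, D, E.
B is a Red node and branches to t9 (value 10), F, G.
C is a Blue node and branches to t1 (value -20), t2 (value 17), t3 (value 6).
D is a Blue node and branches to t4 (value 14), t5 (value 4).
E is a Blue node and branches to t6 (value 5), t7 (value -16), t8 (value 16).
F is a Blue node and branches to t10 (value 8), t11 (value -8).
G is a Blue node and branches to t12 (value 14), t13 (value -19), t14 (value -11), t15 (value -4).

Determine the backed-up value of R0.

4

C (Blue): min(-20, 17, 6) = -20
D (Blue): min(14, 4) = 4
E (Blue): min(5, -16, 16) = -16
A (Red): max(-20, 4, -16) = 4
F (Blue): min(8, -8) = -8
G (Blue): min(14, -19, -11, -4) = -19
B (Red): max(10, -8, -19) = 10
R0 (Blue): min(4, 10) = 4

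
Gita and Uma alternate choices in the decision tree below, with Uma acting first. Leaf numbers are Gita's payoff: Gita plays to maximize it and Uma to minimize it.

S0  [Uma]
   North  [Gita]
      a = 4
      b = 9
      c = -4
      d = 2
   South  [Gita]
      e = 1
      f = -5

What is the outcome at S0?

1

North (Gita): max(4, 9, -4, 2) = 9
South (Gita): max(1, -5) = 1
S0 (Uma): min(9, 1) = 1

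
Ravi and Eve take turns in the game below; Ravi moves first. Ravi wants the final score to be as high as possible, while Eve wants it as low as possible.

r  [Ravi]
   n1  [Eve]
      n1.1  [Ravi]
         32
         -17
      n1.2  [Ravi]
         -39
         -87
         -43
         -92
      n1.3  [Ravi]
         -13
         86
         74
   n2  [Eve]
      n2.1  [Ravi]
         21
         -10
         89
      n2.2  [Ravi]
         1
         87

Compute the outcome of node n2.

87

n2.1 (Ravi): max(21, -10, 89) = 89
n2.2 (Ravi): max(1, 87) = 87
n2 (Eve): min(89, 87) = 87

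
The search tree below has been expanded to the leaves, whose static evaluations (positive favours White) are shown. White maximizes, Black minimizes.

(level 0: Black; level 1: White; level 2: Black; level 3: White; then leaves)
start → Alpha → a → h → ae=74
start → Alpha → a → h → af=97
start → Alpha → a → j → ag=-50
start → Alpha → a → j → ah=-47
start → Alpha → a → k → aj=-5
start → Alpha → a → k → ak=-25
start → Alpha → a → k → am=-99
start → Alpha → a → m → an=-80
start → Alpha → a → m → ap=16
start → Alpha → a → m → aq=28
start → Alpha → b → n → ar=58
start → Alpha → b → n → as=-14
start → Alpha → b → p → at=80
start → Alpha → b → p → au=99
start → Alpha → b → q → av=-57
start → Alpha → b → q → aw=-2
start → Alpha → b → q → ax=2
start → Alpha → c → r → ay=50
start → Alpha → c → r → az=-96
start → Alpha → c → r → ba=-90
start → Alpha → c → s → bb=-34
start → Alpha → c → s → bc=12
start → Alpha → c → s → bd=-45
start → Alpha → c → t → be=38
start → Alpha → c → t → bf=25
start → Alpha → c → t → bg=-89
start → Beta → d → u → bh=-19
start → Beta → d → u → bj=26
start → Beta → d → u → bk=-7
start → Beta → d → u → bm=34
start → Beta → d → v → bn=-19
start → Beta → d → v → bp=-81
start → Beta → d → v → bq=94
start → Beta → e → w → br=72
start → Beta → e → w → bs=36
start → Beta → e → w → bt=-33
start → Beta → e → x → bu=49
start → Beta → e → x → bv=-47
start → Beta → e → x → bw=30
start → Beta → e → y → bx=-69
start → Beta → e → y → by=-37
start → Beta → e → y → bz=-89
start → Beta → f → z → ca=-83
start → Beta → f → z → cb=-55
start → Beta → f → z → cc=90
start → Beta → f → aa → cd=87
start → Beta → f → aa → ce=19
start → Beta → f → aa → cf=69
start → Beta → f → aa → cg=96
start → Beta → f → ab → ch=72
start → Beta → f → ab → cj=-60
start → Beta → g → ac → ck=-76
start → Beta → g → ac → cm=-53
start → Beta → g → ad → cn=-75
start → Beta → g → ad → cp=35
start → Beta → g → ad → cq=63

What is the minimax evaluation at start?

h (White): max(74, 97) = 97
j (White): max(-50, -47) = -47
k (White): max(-5, -25, -99) = -5
m (White): max(-80, 16, 28) = 28
a (Black): min(97, -47, -5, 28) = -47
n (White): max(58, -14) = 58
p (White): max(80, 99) = 99
q (White): max(-57, -2, 2) = 2
b (Black): min(58, 99, 2) = 2
r (White): max(50, -96, -90) = 50
s (White): max(-34, 12, -45) = 12
t (White): max(38, 25, -89) = 38
c (Black): min(50, 12, 38) = 12
Alpha (White): max(-47, 2, 12) = 12
u (White): max(-19, 26, -7, 34) = 34
v (White): max(-19, -81, 94) = 94
d (Black): min(34, 94) = 34
w (White): max(72, 36, -33) = 72
x (White): max(49, -47, 30) = 49
y (White): max(-69, -37, -89) = -37
e (Black): min(72, 49, -37) = -37
z (White): max(-83, -55, 90) = 90
aa (White): max(87, 19, 69, 96) = 96
ab (White): max(72, -60) = 72
f (Black): min(90, 96, 72) = 72
ac (White): max(-76, -53) = -53
ad (White): max(-75, 35, 63) = 63
g (Black): min(-53, 63) = -53
Beta (White): max(34, -37, 72, -53) = 72
start (Black): min(12, 72) = 12

12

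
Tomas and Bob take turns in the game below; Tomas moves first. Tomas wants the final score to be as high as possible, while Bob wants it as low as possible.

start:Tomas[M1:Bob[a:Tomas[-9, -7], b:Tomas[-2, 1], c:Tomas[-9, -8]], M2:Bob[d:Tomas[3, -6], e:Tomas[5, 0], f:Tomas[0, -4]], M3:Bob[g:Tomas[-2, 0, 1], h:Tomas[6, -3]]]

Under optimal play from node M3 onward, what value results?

1

g (Tomas): max(-2, 0, 1) = 1
h (Tomas): max(6, -3) = 6
M3 (Bob): min(1, 6) = 1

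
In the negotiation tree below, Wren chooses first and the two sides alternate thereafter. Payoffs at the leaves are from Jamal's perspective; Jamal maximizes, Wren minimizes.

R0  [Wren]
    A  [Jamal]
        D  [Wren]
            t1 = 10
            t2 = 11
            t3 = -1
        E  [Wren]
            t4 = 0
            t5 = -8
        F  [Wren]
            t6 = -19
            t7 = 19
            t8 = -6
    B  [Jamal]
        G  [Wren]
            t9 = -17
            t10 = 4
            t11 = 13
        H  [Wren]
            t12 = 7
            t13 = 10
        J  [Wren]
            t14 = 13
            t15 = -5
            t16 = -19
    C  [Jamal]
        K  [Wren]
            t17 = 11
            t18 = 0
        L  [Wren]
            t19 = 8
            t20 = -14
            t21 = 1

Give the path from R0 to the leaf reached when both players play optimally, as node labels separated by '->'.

D (Wren): min(10, 11, -1) = -1
E (Wren): min(0, -8) = -8
F (Wren): min(-19, 19, -6) = -19
A (Jamal): max(-1, -8, -19) = -1
G (Wren): min(-17, 4, 13) = -17
H (Wren): min(7, 10) = 7
J (Wren): min(13, -5, -19) = -19
B (Jamal): max(-17, 7, -19) = 7
K (Wren): min(11, 0) = 0
L (Wren): min(8, -14, 1) = -14
C (Jamal): max(0, -14) = 0
R0 (Wren): min(-1, 7, 0) = -1
At R0, Wren picks A (lowest: -1).
At A, Jamal picks D (highest: -1).
At D, Wren picks t3 (lowest: -1).
Terminal value -1.

R0 -> A -> D -> t3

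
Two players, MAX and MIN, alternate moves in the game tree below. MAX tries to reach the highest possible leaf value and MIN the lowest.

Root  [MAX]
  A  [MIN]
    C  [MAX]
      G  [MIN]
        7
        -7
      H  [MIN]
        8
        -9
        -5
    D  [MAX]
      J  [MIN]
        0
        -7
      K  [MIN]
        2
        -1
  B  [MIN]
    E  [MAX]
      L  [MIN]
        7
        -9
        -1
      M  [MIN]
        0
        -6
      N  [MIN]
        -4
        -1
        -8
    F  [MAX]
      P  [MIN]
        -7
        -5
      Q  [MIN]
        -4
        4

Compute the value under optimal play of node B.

-6

L (MIN): min(7, -9, -1) = -9
M (MIN): min(0, -6) = -6
N (MIN): min(-4, -1, -8) = -8
E (MAX): max(-9, -6, -8) = -6
P (MIN): min(-7, -5) = -7
Q (MIN): min(-4, 4) = -4
F (MAX): max(-7, -4) = -4
B (MIN): min(-6, -4) = -6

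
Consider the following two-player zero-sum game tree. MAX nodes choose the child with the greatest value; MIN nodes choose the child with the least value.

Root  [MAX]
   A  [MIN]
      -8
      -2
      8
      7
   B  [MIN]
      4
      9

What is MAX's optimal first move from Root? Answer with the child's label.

A (MIN): min(-8, -2, 8, 7) = -8
B (MIN): min(4, 9) = 4
Root (MAX): max(-8, 4) = 4
MAX at Root wants the highest of {A=-8, B=4}, so chooses B.

B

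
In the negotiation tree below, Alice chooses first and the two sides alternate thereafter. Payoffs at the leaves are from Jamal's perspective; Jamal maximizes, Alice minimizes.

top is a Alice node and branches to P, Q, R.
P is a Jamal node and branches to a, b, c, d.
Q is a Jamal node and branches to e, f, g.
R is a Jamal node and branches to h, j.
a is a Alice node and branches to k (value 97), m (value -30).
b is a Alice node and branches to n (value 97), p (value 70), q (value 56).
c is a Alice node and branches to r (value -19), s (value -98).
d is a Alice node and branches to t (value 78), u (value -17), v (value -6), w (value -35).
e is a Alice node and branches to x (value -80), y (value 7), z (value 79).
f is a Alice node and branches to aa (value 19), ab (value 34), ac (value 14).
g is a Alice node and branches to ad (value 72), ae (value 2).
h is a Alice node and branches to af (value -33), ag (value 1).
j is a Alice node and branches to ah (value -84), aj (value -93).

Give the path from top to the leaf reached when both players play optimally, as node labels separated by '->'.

top -> R -> h -> af

a (Alice): min(97, -30) = -30
b (Alice): min(97, 70, 56) = 56
c (Alice): min(-19, -98) = -98
d (Alice): min(78, -17, -6, -35) = -35
P (Jamal): max(-30, 56, -98, -35) = 56
e (Alice): min(-80, 7, 79) = -80
f (Alice): min(19, 34, 14) = 14
g (Alice): min(72, 2) = 2
Q (Jamal): max(-80, 14, 2) = 14
h (Alice): min(-33, 1) = -33
j (Alice): min(-84, -93) = -93
R (Jamal): max(-33, -93) = -33
top (Alice): min(56, 14, -33) = -33
At top, Alice picks R (lowest: -33).
At R, Jamal picks h (highest: -33).
At h, Alice picks af (lowest: -33).
Terminal value -33.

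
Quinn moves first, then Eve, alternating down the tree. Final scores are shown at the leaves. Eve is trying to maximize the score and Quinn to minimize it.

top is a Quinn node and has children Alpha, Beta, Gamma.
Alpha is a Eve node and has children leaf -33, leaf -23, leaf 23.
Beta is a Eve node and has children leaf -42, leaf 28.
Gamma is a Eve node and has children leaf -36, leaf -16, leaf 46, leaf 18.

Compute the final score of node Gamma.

46

Gamma (Eve): max(-36, -16, 46, 18) = 46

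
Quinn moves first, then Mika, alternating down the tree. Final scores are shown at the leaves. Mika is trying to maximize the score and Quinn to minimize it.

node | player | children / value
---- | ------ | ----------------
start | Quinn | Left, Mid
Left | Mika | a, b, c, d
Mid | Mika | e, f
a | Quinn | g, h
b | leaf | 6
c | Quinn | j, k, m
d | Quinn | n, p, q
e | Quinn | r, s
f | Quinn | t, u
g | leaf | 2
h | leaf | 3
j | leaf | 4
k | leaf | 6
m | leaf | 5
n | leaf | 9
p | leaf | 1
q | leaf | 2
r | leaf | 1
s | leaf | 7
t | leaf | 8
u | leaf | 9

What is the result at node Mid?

8

e (Quinn): min(1, 7) = 1
f (Quinn): min(8, 9) = 8
Mid (Mika): max(1, 8) = 8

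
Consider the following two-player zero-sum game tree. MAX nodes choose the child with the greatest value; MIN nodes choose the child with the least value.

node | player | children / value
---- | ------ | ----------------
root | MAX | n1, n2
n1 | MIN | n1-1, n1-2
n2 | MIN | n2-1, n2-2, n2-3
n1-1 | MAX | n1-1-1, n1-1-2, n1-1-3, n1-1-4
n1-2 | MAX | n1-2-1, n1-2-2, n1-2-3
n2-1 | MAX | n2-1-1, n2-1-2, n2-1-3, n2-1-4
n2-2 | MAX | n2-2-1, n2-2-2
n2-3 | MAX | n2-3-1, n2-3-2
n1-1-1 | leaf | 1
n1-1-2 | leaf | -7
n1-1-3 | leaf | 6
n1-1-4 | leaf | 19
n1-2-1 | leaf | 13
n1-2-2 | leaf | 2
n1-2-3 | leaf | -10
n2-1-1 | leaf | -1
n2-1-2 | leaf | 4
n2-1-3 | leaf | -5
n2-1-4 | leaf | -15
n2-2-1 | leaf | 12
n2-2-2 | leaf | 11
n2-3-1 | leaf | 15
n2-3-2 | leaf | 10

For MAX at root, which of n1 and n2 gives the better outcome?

n1-1 (MAX): max(1, -7, 6, 19) = 19
n1-2 (MAX): max(13, 2, -10) = 13
n1 (MIN): min(19, 13) = 13
n2-1 (MAX): max(-1, 4, -5, -15) = 4
n2-2 (MAX): max(12, 11) = 12
n2-3 (MAX): max(15, 10) = 15
n2 (MIN): min(4, 12, 15) = 4
MAX prefers the higher value; n1=13, n2=4. n1 is better since 13 > 4.

n1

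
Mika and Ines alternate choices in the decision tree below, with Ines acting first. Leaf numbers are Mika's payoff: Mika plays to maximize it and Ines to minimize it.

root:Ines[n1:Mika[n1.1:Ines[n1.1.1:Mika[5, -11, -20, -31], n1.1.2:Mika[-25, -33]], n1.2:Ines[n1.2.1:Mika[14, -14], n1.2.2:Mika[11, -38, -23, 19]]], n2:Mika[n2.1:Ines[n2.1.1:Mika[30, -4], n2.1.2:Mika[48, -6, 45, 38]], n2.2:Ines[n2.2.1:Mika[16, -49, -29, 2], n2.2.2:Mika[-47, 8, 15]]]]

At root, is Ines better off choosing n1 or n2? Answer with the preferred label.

n1.1.1 (Mika): max(5, -11, -20, -31) = 5
n1.1.2 (Mika): max(-25, -33) = -25
n1.1 (Ines): min(5, -25) = -25
n1.2.1 (Mika): max(14, -14) = 14
n1.2.2 (Mika): max(11, -38, -23, 19) = 19
n1.2 (Ines): min(14, 19) = 14
n1 (Mika): max(-25, 14) = 14
n2.1.1 (Mika): max(30, -4) = 30
n2.1.2 (Mika): max(48, -6, 45, 38) = 48
n2.1 (Ines): min(30, 48) = 30
n2.2.1 (Mika): max(16, -49, -29, 2) = 16
n2.2.2 (Mika): max(-47, 8, 15) = 15
n2.2 (Ines): min(16, 15) = 15
n2 (Mika): max(30, 15) = 30
Ines prefers the lower value; n1=14, n2=30. n1 is better since 14 < 30.

n1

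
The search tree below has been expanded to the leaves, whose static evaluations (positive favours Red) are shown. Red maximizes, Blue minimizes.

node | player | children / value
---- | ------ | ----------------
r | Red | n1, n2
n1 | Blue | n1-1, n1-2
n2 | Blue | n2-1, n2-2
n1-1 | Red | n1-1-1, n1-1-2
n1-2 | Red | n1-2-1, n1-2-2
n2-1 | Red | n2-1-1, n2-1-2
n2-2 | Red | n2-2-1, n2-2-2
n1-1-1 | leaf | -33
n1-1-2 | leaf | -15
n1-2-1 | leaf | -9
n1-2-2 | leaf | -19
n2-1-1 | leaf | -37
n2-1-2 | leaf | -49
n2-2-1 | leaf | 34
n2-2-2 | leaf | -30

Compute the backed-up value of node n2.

n2-1 (Red): max(-37, -49) = -37
n2-2 (Red): max(34, -30) = 34
n2 (Blue): min(-37, 34) = -37

-37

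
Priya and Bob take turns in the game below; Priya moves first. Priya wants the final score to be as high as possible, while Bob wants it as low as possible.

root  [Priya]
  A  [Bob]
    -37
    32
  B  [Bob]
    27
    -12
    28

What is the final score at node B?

B (Bob): min(27, -12, 28) = -12

-12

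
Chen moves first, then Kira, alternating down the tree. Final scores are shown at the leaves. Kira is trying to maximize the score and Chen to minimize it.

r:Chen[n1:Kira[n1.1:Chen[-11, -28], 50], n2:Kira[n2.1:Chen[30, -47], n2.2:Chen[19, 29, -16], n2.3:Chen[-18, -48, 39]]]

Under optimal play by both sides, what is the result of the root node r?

n1.1 (Chen): min(-11, -28) = -28
n1 (Kira): max(-28, 50) = 50
n2.1 (Chen): min(30, -47) = -47
n2.2 (Chen): min(19, 29, -16) = -16
n2.3 (Chen): min(-18, -48, 39) = -48
n2 (Kira): max(-47, -16, -48) = -16
r (Chen): min(50, -16) = -16

-16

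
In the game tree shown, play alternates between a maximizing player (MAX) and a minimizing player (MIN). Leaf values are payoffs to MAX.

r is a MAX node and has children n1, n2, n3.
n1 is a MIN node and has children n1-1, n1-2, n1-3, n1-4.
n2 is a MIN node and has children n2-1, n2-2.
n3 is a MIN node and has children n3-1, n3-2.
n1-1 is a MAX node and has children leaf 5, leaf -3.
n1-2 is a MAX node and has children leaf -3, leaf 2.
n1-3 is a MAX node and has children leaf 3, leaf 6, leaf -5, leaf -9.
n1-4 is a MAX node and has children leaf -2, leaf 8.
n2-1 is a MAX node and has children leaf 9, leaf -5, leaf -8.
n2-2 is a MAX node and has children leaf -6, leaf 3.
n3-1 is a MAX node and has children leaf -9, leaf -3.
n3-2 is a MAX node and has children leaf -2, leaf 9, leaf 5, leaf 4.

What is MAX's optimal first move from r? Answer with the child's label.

n1-1 (MAX): max(5, -3) = 5
n1-2 (MAX): max(-3, 2) = 2
n1-3 (MAX): max(3, 6, -5, -9) = 6
n1-4 (MAX): max(-2, 8) = 8
n1 (MIN): min(5, 2, 6, 8) = 2
n2-1 (MAX): max(9, -5, -8) = 9
n2-2 (MAX): max(-6, 3) = 3
n2 (MIN): min(9, 3) = 3
n3-1 (MAX): max(-9, -3) = -3
n3-2 (MAX): max(-2, 9, 5, 4) = 9
n3 (MIN): min(-3, 9) = -3
r (MAX): max(2, 3, -3) = 3
MAX at r wants the highest of {n1=2, n2=3, n3=-3}, so chooses n2.

n2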